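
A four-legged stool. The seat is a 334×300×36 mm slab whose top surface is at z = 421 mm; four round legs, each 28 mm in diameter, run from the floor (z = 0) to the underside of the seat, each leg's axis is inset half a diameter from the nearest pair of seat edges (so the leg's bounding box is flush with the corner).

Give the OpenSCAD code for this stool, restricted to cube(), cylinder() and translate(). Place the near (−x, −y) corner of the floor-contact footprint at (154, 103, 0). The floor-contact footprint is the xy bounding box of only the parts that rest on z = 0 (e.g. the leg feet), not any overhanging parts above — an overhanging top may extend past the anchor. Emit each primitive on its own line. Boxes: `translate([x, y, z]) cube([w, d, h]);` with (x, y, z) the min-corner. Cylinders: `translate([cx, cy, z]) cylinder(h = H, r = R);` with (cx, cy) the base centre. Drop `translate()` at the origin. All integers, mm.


translate([154, 103, 385]) cube([334, 300, 36]);
translate([168, 117, 0]) cylinder(h = 385, r = 14);
translate([474, 117, 0]) cylinder(h = 385, r = 14);
translate([168, 389, 0]) cylinder(h = 385, r = 14);
translate([474, 389, 0]) cylinder(h = 385, r = 14);


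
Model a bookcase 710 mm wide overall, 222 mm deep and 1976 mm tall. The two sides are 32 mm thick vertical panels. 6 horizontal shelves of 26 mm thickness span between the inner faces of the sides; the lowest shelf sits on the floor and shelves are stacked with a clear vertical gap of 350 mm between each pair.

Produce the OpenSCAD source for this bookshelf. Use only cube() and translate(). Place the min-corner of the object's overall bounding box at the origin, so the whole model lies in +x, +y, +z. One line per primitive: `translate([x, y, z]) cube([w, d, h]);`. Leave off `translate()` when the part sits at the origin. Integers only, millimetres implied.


cube([32, 222, 1976]);
translate([678, 0, 0]) cube([32, 222, 1976]);
translate([32, 0, 0]) cube([646, 222, 26]);
translate([32, 0, 376]) cube([646, 222, 26]);
translate([32, 0, 752]) cube([646, 222, 26]);
translate([32, 0, 1128]) cube([646, 222, 26]);
translate([32, 0, 1504]) cube([646, 222, 26]);
translate([32, 0, 1880]) cube([646, 222, 26]);


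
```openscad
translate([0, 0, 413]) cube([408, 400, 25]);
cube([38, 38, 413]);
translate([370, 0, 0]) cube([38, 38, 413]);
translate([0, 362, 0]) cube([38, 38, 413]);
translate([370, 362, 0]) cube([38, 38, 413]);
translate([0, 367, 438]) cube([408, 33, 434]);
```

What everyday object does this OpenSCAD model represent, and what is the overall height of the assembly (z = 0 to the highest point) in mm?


A chair. The overall height is 872 mm.

A slab on four corner posts with a tall panel at the back — a chair. The seat slab sits at z = 413 with thickness 25, and the 434 mm backrest starts at the seat top, so the overall height is 413 + 25 + 434 = 872 mm.


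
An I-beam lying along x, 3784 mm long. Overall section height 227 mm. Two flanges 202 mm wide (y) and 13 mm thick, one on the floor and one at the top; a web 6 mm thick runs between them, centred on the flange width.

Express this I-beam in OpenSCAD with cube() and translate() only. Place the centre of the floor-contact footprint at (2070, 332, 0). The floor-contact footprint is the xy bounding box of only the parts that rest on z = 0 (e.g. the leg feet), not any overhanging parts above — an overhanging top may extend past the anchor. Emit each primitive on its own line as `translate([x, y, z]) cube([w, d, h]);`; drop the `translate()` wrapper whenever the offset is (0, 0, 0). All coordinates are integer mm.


translate([178, 231, 0]) cube([3784, 202, 13]);
translate([178, 329, 13]) cube([3784, 6, 201]);
translate([178, 231, 214]) cube([3784, 202, 13]);


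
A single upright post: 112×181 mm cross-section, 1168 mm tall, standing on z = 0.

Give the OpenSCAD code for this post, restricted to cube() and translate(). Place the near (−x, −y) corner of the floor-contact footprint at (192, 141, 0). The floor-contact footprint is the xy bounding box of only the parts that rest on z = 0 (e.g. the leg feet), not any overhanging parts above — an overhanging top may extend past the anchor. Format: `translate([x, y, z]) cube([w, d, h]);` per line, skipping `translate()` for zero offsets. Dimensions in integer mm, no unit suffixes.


translate([192, 141, 0]) cube([112, 181, 1168]);


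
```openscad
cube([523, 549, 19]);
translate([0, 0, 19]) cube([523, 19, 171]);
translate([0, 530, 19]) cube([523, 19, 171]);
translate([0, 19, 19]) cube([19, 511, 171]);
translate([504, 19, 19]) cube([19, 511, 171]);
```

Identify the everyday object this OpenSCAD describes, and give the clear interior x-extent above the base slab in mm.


An open box. The internal width is 485 mm.

A 523×549 base slab with four walls standing on it — an open box. The base is 523 mm wide and the walls are 19 mm thick, so the internal width is 523 − 2 × 19 = 485 mm.


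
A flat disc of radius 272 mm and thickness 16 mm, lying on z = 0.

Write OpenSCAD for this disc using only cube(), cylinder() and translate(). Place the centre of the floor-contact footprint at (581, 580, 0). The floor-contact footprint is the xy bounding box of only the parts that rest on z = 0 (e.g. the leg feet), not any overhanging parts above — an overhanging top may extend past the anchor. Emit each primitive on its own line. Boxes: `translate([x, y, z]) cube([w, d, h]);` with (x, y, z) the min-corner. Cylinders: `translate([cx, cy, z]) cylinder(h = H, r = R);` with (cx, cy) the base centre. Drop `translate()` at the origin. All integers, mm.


translate([581, 580, 0]) cylinder(h = 16, r = 272);


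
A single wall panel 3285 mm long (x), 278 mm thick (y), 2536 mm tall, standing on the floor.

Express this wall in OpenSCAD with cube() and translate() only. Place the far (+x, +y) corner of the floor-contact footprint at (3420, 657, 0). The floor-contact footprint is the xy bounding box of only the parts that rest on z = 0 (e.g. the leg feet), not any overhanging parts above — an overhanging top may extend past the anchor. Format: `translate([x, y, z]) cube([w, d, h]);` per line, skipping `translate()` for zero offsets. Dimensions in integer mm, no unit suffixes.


translate([135, 379, 0]) cube([3285, 278, 2536]);


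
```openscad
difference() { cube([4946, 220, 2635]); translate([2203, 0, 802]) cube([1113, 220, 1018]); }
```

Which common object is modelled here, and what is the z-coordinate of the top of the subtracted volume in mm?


A wall with a window opening. The window head height is 1820 mm.

A wall with a rectangular opening subtracted — a window. Sill at z = 802, opening 1018 mm tall, so the head is at 802 + 1018 = 1820 mm.


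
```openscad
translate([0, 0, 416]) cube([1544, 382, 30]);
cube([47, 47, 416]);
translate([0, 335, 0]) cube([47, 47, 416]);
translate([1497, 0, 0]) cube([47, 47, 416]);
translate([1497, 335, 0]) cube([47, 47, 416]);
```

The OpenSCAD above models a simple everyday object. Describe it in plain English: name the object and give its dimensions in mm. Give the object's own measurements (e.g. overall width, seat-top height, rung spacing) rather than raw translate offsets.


A bench: a 1544×382 mm seat slab, 30 mm thick, top at z = 446 mm, on four 47×47 mm square legs flush with the seat corners and standing on z = 0.


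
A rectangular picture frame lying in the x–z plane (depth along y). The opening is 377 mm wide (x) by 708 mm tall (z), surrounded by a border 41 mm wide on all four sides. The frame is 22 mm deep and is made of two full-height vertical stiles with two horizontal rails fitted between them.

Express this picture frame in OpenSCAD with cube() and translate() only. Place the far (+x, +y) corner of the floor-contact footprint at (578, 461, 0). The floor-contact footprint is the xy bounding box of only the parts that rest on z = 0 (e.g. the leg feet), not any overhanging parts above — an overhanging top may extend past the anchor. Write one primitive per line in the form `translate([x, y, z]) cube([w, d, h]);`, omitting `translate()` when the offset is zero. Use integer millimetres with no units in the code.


translate([119, 439, 0]) cube([41, 22, 790]);
translate([537, 439, 0]) cube([41, 22, 790]);
translate([160, 439, 0]) cube([377, 22, 41]);
translate([160, 439, 749]) cube([377, 22, 41]);


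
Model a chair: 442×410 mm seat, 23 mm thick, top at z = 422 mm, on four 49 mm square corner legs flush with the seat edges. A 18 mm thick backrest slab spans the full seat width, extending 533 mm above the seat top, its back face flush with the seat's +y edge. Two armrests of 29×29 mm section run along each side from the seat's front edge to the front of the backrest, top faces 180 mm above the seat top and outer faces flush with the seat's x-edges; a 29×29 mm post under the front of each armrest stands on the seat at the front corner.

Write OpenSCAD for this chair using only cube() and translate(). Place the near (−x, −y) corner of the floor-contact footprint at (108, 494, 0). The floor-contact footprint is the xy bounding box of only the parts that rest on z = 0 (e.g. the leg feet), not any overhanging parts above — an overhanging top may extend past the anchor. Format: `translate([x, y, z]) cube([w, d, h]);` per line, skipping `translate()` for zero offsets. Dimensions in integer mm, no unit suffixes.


translate([108, 494, 399]) cube([442, 410, 23]);
translate([108, 494, 0]) cube([49, 49, 399]);
translate([501, 494, 0]) cube([49, 49, 399]);
translate([108, 855, 0]) cube([49, 49, 399]);
translate([501, 855, 0]) cube([49, 49, 399]);
translate([108, 886, 422]) cube([442, 18, 533]);
translate([108, 494, 573]) cube([29, 392, 29]);
translate([521, 494, 573]) cube([29, 392, 29]);
translate([108, 494, 422]) cube([29, 29, 151]);
translate([521, 494, 422]) cube([29, 29, 151]);


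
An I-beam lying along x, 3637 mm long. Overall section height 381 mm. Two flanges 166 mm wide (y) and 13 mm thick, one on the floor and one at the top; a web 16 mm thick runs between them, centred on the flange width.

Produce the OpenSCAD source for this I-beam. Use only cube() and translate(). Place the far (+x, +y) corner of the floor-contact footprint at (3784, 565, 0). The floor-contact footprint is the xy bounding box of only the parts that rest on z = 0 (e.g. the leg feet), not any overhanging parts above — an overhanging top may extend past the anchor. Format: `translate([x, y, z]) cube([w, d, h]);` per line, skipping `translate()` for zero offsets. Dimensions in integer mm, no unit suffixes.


translate([147, 399, 0]) cube([3637, 166, 13]);
translate([147, 474, 13]) cube([3637, 16, 355]);
translate([147, 399, 368]) cube([3637, 166, 13]);


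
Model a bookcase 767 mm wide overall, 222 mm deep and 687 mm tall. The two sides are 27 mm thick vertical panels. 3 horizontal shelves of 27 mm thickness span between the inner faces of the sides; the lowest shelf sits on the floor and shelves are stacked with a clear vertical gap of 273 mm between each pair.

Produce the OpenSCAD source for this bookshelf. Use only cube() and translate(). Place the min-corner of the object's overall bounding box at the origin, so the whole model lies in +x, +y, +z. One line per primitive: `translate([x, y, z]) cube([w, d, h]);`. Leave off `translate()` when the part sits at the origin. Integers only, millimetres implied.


cube([27, 222, 687]);
translate([740, 0, 0]) cube([27, 222, 687]);
translate([27, 0, 0]) cube([713, 222, 27]);
translate([27, 0, 300]) cube([713, 222, 27]);
translate([27, 0, 600]) cube([713, 222, 27]);


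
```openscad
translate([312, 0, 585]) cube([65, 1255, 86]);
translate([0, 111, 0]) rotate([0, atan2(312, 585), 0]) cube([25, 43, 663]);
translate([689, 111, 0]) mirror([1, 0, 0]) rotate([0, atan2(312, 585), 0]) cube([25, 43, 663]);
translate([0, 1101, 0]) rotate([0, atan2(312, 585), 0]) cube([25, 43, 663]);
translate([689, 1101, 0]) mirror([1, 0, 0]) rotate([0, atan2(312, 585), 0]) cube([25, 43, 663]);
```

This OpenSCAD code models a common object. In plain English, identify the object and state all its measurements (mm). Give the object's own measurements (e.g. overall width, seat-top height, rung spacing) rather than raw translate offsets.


A sawhorse. A 65×1255×86 mm beam (x, y, z) sits on two A-frame leg pairs. Each pair is two raked legs of 25×43 mm section (43 mm along y) splaying symmetrically in x. Each leg rises 585 mm vertically over 312 mm of horizontal reach and is 663 mm long along its own axis. Every leg's outer bottom edge rests on the floor and its outer top edge meets a bottom edge of the beam — the left legs (tilting toward +x) meet the beam's −x bottom edge, the right legs (their mirror images, tilting toward −x) meet its +x bottom edge — so the leg tops tuck under the beam, the beam's underside is 585 mm above the floor, and the feet are 689 mm apart outside-to-outside with the beam centred between them. The two leg pairs are set in 111 mm from either end of the beam.


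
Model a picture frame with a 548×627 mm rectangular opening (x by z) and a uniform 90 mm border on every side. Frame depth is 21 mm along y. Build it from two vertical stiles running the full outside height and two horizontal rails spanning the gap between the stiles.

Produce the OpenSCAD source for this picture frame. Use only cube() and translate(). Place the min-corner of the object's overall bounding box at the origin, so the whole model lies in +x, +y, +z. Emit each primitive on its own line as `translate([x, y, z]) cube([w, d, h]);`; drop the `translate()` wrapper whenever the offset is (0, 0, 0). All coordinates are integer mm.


cube([90, 21, 807]);
translate([638, 0, 0]) cube([90, 21, 807]);
translate([90, 0, 0]) cube([548, 21, 90]);
translate([90, 0, 717]) cube([548, 21, 90]);


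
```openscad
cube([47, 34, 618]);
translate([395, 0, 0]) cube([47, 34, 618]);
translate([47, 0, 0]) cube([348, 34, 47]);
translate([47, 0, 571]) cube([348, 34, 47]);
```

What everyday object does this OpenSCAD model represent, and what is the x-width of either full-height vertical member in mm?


A picture frame. The border width is 47 mm.

Four thin pieces enclosing a rectangular opening — a picture frame. The two full-height stiles are 618 mm tall; the top rail sits at z = 571 and is 47 mm tall, so the border above the opening is 618 − 571 = 47 mm, matching the stile x-width.


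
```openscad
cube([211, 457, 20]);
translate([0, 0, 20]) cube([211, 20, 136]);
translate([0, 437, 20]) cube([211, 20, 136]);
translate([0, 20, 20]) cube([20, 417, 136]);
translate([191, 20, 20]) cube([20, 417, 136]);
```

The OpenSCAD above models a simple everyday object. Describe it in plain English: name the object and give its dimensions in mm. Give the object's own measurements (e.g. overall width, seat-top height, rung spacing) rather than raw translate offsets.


An open-topped rectangular box: outside dimensions 211×457×156 mm, with a uniform wall and base thickness of 20 mm. The base is a full 211×457 slab on the floor; four walls sit on top of the base. The front and back walls (the −y and +y sides) span the full width; the two side walls fit between them.


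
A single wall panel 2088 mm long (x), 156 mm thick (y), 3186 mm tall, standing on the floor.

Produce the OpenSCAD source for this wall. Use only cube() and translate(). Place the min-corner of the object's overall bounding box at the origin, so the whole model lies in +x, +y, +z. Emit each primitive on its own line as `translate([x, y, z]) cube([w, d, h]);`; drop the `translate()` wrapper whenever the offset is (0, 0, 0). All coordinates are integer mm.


cube([2088, 156, 3186]);


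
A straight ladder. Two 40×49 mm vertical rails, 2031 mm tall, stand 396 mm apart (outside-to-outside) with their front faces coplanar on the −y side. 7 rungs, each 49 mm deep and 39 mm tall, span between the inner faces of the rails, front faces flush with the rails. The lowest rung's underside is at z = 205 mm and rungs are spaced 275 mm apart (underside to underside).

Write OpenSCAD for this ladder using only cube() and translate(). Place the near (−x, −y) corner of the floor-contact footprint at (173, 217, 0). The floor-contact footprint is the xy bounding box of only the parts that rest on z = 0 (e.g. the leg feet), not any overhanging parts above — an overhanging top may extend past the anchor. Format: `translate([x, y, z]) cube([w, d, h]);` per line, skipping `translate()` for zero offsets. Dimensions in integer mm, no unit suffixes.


translate([173, 217, 0]) cube([40, 49, 2031]);
translate([529, 217, 0]) cube([40, 49, 2031]);
translate([213, 217, 205]) cube([316, 49, 39]);
translate([213, 217, 480]) cube([316, 49, 39]);
translate([213, 217, 755]) cube([316, 49, 39]);
translate([213, 217, 1030]) cube([316, 49, 39]);
translate([213, 217, 1305]) cube([316, 49, 39]);
translate([213, 217, 1580]) cube([316, 49, 39]);
translate([213, 217, 1855]) cube([316, 49, 39]);


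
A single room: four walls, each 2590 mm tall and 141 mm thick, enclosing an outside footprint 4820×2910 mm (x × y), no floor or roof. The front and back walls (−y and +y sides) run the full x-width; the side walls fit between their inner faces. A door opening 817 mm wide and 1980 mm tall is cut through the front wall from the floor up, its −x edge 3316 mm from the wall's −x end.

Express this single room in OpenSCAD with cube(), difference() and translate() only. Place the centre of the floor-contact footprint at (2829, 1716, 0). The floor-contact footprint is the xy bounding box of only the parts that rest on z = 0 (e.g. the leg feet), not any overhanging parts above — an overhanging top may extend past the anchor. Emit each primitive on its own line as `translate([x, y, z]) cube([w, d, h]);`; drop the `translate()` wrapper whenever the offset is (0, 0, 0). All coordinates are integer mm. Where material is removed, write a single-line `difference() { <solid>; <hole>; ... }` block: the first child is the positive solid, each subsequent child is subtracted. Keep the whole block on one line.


difference() { translate([419, 261, 0]) cube([4820, 141, 2590]); translate([3735, 261, 0]) cube([817, 141, 1980]); }
translate([419, 3030, 0]) cube([4820, 141, 2590]);
translate([419, 402, 0]) cube([141, 2628, 2590]);
translate([5098, 402, 0]) cube([141, 2628, 2590]);


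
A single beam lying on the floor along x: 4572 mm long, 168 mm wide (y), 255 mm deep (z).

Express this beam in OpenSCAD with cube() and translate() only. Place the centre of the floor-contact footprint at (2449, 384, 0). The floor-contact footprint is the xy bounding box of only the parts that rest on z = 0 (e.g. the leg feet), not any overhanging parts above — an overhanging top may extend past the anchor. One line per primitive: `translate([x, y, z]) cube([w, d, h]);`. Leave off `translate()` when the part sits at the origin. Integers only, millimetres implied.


translate([163, 300, 0]) cube([4572, 168, 255]);


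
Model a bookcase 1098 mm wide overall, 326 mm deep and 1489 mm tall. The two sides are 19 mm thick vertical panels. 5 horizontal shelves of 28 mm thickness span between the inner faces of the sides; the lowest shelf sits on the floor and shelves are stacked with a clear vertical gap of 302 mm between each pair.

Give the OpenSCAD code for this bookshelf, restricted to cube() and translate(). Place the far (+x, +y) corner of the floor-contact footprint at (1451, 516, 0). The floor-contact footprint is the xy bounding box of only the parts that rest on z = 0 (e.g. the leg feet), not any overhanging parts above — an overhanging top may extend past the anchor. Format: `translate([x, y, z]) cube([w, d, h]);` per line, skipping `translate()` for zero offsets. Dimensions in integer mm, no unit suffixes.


translate([353, 190, 0]) cube([19, 326, 1489]);
translate([1432, 190, 0]) cube([19, 326, 1489]);
translate([372, 190, 0]) cube([1060, 326, 28]);
translate([372, 190, 330]) cube([1060, 326, 28]);
translate([372, 190, 660]) cube([1060, 326, 28]);
translate([372, 190, 990]) cube([1060, 326, 28]);
translate([372, 190, 1320]) cube([1060, 326, 28]);


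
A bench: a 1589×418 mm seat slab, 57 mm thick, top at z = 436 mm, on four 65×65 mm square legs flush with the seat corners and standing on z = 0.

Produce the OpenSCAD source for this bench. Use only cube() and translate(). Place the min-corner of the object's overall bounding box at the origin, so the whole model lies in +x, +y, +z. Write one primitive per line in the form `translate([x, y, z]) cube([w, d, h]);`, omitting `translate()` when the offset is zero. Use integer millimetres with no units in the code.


translate([0, 0, 379]) cube([1589, 418, 57]);
cube([65, 65, 379]);
translate([0, 353, 0]) cube([65, 65, 379]);
translate([1524, 0, 0]) cube([65, 65, 379]);
translate([1524, 353, 0]) cube([65, 65, 379]);


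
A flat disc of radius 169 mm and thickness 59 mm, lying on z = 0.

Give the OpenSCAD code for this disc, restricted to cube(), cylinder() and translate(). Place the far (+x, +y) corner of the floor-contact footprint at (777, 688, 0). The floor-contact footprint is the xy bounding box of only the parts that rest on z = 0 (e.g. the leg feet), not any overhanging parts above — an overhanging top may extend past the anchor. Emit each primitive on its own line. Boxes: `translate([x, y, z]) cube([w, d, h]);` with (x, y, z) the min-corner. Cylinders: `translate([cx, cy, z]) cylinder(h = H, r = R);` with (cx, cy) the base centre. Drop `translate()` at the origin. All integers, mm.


translate([608, 519, 0]) cylinder(h = 59, r = 169);


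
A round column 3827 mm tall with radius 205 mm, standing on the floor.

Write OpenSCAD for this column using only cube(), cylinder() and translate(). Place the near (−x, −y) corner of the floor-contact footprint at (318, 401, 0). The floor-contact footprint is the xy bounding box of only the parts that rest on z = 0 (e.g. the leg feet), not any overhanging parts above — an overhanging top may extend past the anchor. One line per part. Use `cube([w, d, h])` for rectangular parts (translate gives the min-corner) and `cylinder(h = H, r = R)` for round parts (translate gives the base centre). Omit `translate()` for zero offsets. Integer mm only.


translate([523, 606, 0]) cylinder(h = 3827, r = 205);


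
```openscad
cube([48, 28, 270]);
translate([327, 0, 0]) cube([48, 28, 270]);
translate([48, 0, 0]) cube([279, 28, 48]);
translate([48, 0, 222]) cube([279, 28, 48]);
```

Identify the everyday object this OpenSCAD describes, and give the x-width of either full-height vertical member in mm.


A picture frame. The border width is 48 mm.

Four thin pieces enclosing a rectangular opening — a picture frame. The two full-height stiles are 270 mm tall; the top rail sits at z = 222 and is 48 mm tall, so the border above the opening is 270 − 222 = 48 mm, matching the stile x-width.


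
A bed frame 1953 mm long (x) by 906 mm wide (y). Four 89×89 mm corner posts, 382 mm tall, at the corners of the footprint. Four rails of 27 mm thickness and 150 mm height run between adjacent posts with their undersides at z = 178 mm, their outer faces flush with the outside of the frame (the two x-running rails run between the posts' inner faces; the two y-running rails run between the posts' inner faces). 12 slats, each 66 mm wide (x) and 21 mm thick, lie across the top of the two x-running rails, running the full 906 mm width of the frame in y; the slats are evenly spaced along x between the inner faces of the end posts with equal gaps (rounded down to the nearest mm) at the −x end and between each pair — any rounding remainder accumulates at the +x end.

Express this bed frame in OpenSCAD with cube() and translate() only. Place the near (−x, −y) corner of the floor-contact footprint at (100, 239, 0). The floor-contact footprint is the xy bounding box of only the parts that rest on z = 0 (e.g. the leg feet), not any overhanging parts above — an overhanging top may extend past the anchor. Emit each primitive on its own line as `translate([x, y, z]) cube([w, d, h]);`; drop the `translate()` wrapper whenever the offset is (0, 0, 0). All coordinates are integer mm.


// slat z = rail_z + rail_h = 178 + 150 = 328
// slat gap = ⌊(1775 − 12·66) / 13⌋ = 75
translate([100, 239, 0]) cube([89, 89, 382]);
translate([100, 1056, 0]) cube([89, 89, 382]);
translate([1964, 239, 0]) cube([89, 89, 382]);
translate([1964, 1056, 0]) cube([89, 89, 382]);
translate([189, 239, 178]) cube([1775, 27, 150]);
translate([189, 1118, 178]) cube([1775, 27, 150]);
translate([100, 328, 178]) cube([27, 728, 150]);
translate([2026, 328, 178]) cube([27, 728, 150]);
translate([264, 239, 328]) cube([66, 906, 21]);
translate([405, 239, 328]) cube([66, 906, 21]);
translate([546, 239, 328]) cube([66, 906, 21]);
translate([687, 239, 328]) cube([66, 906, 21]);
translate([828, 239, 328]) cube([66, 906, 21]);
translate([969, 239, 328]) cube([66, 906, 21]);
translate([1110, 239, 328]) cube([66, 906, 21]);
translate([1251, 239, 328]) cube([66, 906, 21]);
translate([1392, 239, 328]) cube([66, 906, 21]);
translate([1533, 239, 328]) cube([66, 906, 21]);
translate([1674, 239, 328]) cube([66, 906, 21]);
translate([1815, 239, 328]) cube([66, 906, 21]);


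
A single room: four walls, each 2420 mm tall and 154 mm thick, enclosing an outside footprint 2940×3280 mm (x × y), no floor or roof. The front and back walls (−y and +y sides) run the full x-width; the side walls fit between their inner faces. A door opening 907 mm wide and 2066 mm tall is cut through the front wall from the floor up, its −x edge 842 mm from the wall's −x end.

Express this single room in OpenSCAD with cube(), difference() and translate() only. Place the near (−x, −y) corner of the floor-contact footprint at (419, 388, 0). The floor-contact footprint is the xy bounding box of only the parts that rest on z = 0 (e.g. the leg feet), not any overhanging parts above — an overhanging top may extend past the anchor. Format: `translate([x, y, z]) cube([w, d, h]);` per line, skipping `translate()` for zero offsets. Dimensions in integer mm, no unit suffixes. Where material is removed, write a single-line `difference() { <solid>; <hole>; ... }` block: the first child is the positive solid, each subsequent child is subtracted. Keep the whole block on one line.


difference() { translate([419, 388, 0]) cube([2940, 154, 2420]); translate([1261, 388, 0]) cube([907, 154, 2066]); }
translate([419, 3514, 0]) cube([2940, 154, 2420]);
translate([419, 542, 0]) cube([154, 2972, 2420]);
translate([3205, 542, 0]) cube([154, 2972, 2420]);


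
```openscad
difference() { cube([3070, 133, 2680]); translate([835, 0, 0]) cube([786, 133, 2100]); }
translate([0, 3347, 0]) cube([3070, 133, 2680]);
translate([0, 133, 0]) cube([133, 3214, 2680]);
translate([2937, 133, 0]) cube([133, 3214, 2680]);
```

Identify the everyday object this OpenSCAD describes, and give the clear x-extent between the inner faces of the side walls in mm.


A single room. The interior width is 2804 mm.

Four walls enclosing a rectangle with a door in the front wall — a room. Outside width 3070 minus two 133 mm walls gives 2804 mm.


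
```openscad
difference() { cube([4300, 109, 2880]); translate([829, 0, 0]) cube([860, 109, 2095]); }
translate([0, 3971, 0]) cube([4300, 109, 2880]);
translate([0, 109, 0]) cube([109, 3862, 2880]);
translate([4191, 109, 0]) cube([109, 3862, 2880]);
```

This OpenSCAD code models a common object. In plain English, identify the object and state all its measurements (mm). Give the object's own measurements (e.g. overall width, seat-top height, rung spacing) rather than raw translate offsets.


A single room: four walls, each 2880 mm tall and 109 mm thick, enclosing an outside footprint 4300×4080 mm (x × y), no floor or roof. The front and back walls (−y and +y sides) run the full x-width; the side walls fit between their inner faces. A door opening 860 mm wide and 2095 mm tall is cut through the front wall from the floor up, its −x edge 829 mm from the wall's −x end.


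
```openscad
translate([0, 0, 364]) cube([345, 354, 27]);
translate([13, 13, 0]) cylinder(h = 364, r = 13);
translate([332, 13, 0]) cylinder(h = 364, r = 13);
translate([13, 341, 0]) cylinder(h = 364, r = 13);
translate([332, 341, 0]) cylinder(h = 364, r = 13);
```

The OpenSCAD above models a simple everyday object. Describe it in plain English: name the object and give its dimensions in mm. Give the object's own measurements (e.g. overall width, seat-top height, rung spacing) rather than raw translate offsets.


A four-legged stool. The seat is a 345×354×27 mm slab whose top surface is at z = 391 mm; four round legs, each 26 mm in diameter, run from the floor (z = 0) to the underside of the seat, each leg's axis is inset half a diameter from the nearest pair of seat edges (so the leg's bounding box is flush with the corner).


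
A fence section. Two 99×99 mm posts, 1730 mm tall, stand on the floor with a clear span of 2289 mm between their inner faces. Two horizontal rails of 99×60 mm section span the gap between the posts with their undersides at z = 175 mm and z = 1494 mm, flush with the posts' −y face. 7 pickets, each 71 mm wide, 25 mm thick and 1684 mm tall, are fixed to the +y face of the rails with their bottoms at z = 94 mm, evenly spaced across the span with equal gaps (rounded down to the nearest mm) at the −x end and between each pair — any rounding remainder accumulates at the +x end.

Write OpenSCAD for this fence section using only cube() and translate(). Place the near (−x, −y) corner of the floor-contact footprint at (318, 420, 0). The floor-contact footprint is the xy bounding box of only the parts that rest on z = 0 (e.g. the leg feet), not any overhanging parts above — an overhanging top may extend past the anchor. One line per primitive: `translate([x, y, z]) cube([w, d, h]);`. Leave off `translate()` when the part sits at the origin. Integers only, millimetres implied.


translate([318, 420, 0]) cube([99, 99, 1730]);
translate([2706, 420, 0]) cube([99, 99, 1730]);
translate([417, 420, 175]) cube([2289, 99, 60]);
translate([417, 420, 1494]) cube([2289, 99, 60]);
translate([641, 519, 94]) cube([71, 25, 1684]);
translate([936, 519, 94]) cube([71, 25, 1684]);
translate([1231, 519, 94]) cube([71, 25, 1684]);
translate([1526, 519, 94]) cube([71, 25, 1684]);
translate([1821, 519, 94]) cube([71, 25, 1684]);
translate([2116, 519, 94]) cube([71, 25, 1684]);
translate([2411, 519, 94]) cube([71, 25, 1684]);


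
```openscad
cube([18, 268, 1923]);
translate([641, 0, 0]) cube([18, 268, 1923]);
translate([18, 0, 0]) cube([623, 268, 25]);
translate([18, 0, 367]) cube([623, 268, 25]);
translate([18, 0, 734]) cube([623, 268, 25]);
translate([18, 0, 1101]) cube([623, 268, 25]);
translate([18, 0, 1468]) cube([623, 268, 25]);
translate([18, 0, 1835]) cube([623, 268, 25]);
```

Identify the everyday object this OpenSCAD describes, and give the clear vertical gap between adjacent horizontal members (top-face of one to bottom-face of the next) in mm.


A bookshelf. The clear shelf gap is 342 mm.

Two tall side panels with 6 horizontal boards between them — a bookshelf. The first two shelf undersides are at z = 0 and z = 367; with shelf thickness 25, the clear gap is 367 − 0 − 25 = 342 mm.


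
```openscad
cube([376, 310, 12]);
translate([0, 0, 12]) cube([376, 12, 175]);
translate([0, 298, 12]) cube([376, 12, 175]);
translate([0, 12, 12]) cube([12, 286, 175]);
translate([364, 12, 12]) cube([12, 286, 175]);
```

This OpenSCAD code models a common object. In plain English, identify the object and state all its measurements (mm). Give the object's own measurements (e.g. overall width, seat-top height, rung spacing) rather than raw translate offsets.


An open-topped rectangular box: outside dimensions 376×310×187 mm, with a uniform wall and base thickness of 12 mm. The base is a full 376×310 slab on the floor; four walls sit on top of the base. The front and back walls (the −y and +y sides) span the full width; the two side walls fit between them.


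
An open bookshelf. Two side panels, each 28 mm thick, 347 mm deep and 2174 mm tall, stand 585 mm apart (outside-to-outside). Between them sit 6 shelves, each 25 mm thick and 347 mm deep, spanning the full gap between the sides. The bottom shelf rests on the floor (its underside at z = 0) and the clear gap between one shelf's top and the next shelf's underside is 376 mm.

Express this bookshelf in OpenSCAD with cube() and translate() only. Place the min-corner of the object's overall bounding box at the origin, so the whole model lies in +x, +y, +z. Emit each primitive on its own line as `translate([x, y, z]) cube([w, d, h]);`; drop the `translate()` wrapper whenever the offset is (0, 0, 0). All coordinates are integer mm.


cube([28, 347, 2174]);
translate([557, 0, 0]) cube([28, 347, 2174]);
translate([28, 0, 0]) cube([529, 347, 25]);
translate([28, 0, 401]) cube([529, 347, 25]);
translate([28, 0, 802]) cube([529, 347, 25]);
translate([28, 0, 1203]) cube([529, 347, 25]);
translate([28, 0, 1604]) cube([529, 347, 25]);
translate([28, 0, 2005]) cube([529, 347, 25]);


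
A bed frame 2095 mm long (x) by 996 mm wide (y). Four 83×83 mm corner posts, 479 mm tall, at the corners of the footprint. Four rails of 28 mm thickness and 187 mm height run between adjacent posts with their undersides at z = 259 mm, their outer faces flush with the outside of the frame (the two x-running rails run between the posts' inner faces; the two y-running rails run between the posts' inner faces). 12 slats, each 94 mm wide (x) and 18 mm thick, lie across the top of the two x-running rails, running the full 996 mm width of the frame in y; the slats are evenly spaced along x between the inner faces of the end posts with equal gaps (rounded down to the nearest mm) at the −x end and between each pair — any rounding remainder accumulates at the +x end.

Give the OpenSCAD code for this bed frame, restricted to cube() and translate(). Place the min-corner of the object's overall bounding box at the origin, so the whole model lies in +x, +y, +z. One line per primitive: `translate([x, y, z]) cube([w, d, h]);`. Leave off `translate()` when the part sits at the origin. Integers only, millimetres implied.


cube([83, 83, 479]);
translate([0, 913, 0]) cube([83, 83, 479]);
translate([2012, 0, 0]) cube([83, 83, 479]);
translate([2012, 913, 0]) cube([83, 83, 479]);
translate([83, 0, 259]) cube([1929, 28, 187]);
translate([83, 968, 259]) cube([1929, 28, 187]);
translate([0, 83, 259]) cube([28, 830, 187]);
translate([2067, 83, 259]) cube([28, 830, 187]);
translate([144, 0, 446]) cube([94, 996, 18]);
translate([299, 0, 446]) cube([94, 996, 18]);
translate([454, 0, 446]) cube([94, 996, 18]);
translate([609, 0, 446]) cube([94, 996, 18]);
translate([764, 0, 446]) cube([94, 996, 18]);
translate([919, 0, 446]) cube([94, 996, 18]);
translate([1074, 0, 446]) cube([94, 996, 18]);
translate([1229, 0, 446]) cube([94, 996, 18]);
translate([1384, 0, 446]) cube([94, 996, 18]);
translate([1539, 0, 446]) cube([94, 996, 18]);
translate([1694, 0, 446]) cube([94, 996, 18]);
translate([1849, 0, 446]) cube([94, 996, 18]);


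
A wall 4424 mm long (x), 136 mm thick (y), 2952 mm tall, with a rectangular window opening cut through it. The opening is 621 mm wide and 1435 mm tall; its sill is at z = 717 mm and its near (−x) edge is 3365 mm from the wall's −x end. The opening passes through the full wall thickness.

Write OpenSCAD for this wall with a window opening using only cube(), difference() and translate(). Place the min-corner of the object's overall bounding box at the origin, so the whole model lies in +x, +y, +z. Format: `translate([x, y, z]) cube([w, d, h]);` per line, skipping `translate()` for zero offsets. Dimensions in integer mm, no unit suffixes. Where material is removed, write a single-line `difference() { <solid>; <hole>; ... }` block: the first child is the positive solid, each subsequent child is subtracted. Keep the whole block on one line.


difference() { cube([4424, 136, 2952]); translate([3365, 0, 717]) cube([621, 136, 1435]); }


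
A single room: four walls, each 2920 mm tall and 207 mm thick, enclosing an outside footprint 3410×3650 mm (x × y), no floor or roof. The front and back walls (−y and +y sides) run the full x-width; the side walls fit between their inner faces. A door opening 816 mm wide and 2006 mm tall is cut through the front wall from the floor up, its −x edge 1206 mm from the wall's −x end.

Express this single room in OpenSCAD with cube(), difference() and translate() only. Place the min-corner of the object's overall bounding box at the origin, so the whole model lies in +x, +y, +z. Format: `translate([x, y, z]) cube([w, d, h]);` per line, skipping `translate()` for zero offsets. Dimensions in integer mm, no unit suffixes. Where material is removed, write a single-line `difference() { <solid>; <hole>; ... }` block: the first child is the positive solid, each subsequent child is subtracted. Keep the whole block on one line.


difference() { cube([3410, 207, 2920]); translate([1206, 0, 0]) cube([816, 207, 2006]); }
translate([0, 3443, 0]) cube([3410, 207, 2920]);
translate([0, 207, 0]) cube([207, 3236, 2920]);
translate([3203, 207, 0]) cube([207, 3236, 2920]);


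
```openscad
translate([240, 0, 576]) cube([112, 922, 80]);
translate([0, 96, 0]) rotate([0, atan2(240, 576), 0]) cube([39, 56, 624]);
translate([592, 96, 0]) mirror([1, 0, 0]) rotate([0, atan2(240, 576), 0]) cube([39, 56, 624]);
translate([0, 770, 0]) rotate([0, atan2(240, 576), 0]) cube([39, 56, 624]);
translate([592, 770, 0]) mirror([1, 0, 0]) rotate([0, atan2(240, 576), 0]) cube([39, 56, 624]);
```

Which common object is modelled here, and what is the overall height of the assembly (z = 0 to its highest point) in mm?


A sawhorse. The overall height is 656 mm.

A beam across two mirrored pairs of raked legs — a sawhorse. The beam's underside is at z = 576 (matching the legs' vertical rise in atan2(240, 576)) and the beam is 80 mm tall, so its top is at 576 + 80 = 656 mm. The raked legs top out at the beam's underside, so that is the highest point.


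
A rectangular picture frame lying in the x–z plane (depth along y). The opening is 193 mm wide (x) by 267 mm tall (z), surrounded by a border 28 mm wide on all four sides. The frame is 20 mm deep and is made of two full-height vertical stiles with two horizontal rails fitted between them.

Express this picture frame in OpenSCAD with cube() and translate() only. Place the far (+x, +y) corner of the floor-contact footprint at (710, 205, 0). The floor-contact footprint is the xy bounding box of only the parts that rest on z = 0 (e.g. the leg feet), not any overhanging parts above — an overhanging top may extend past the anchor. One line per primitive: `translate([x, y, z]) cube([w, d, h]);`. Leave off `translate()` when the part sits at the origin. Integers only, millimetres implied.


translate([461, 185, 0]) cube([28, 20, 323]);
translate([682, 185, 0]) cube([28, 20, 323]);
translate([489, 185, 0]) cube([193, 20, 28]);
translate([489, 185, 295]) cube([193, 20, 28]);


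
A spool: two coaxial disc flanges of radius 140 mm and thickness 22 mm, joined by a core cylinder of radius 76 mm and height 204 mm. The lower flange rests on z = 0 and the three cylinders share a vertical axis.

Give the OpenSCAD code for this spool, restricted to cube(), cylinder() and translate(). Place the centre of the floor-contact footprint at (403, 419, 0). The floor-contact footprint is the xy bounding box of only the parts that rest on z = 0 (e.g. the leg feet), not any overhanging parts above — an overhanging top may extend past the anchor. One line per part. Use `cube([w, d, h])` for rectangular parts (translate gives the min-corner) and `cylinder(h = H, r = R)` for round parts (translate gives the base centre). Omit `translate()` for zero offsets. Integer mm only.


translate([403, 419, 0]) cylinder(h = 22, r = 140);
translate([403, 419, 22]) cylinder(h = 204, r = 76);
translate([403, 419, 226]) cylinder(h = 22, r = 140);


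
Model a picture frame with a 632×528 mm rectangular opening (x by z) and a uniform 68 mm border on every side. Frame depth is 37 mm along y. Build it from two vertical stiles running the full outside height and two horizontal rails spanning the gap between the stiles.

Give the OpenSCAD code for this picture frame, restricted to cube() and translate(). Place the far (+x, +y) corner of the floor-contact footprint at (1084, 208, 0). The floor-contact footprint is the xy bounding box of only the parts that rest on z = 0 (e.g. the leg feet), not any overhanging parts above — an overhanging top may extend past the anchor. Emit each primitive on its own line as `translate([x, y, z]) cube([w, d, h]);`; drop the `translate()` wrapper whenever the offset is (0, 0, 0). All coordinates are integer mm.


translate([316, 171, 0]) cube([68, 37, 664]);
translate([1016, 171, 0]) cube([68, 37, 664]);
translate([384, 171, 0]) cube([632, 37, 68]);
translate([384, 171, 596]) cube([632, 37, 68]);
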